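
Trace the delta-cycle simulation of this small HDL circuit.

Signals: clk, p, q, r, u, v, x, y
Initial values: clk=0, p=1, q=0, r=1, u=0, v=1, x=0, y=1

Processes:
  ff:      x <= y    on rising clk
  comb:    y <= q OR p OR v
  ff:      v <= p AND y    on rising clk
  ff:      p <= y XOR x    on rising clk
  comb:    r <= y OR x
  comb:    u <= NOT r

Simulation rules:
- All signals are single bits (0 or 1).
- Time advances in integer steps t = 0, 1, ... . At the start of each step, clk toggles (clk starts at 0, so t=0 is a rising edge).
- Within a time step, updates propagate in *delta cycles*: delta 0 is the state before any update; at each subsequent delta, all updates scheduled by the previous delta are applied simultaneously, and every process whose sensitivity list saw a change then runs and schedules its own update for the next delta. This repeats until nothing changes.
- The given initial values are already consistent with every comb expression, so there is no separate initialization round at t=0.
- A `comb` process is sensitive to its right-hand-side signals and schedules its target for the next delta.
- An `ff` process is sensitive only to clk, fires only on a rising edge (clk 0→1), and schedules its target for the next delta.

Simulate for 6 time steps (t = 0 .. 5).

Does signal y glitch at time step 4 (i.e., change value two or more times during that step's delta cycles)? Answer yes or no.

no

[bits: r,u,v,q,y,x,clk,p]
t=0: Δ0=10101001 Δ1=10101011 Δ2=10101111 | 2Δ
t=1: Δ0=10101111 Δ1=10101101 | 1Δ
t=2: Δ0=10101101 Δ1=10101111 Δ2=10101110 | 2Δ
t=3: Δ0=10101110 Δ1=10101100 | 1Δ
t=4: Δ0=10101100 Δ1=10101110 Δ2=10001110 Δ3=10000110 | 3Δ
t=5: Δ0=10000110 Δ1=10000100 | 1Δ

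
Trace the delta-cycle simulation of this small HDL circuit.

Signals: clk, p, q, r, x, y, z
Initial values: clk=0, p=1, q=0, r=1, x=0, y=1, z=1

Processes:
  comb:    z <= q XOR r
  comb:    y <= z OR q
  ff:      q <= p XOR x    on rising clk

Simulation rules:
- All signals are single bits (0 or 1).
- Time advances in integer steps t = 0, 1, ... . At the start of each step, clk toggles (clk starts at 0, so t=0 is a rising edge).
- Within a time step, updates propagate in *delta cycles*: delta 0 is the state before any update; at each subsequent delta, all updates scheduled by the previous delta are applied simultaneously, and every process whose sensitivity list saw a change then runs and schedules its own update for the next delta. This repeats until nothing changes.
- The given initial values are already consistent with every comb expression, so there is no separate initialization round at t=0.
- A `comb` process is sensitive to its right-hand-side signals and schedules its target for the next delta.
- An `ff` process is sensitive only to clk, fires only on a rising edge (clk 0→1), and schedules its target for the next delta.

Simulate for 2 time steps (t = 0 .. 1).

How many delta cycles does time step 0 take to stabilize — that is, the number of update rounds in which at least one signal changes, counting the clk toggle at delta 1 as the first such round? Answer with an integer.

3

t0.Δ0 r=1 z=1 clk=0 y=1 q=0 p=1 x=0
t0.Δ1 r=1 z=1 clk=1 y=1 q=0 p=1 x=0
t0.Δ2 r=1 z=1 clk=1 y=1 q=1 p=1 x=0
t0.Δ3 r=1 z=0 clk=1 y=1 q=1 p=1 x=0
t1.Δ0 r=1 z=0 clk=1 y=1 q=1 p=1 x=0
t1.Δ1 r=1 z=0 clk=0 y=1 q=1 p=1 x=0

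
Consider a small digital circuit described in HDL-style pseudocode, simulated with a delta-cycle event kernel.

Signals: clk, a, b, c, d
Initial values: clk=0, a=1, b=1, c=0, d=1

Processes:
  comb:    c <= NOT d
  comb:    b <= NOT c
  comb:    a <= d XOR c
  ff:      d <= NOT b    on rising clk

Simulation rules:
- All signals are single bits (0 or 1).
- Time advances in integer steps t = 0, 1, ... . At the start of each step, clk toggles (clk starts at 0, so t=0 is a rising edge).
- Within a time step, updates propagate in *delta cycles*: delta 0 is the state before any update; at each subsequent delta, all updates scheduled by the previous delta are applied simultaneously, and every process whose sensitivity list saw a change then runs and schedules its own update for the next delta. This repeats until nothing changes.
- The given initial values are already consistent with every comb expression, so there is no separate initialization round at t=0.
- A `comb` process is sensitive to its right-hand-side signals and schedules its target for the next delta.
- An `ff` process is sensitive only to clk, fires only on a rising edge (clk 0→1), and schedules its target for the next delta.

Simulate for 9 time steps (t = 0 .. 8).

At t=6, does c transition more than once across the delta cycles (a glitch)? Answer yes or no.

no

t0.Δ0 d=1 clk=0 c=0 a=1 b=1
t0.Δ1 d=1 clk=1 c=0 a=1 b=1
t0.Δ2 d=0 clk=1 c=0 a=1 b=1
t0.Δ3 d=0 clk=1 c=1 a=0 b=1
t0.Δ4 d=0 clk=1 c=1 a=1 b=0
t1.Δ0 d=0 clk=1 c=1 a=1 b=0
t1.Δ1 d=0 clk=0 c=1 a=1 b=0
t2.Δ0 d=0 clk=0 c=1 a=1 b=0
t2.Δ1 d=0 clk=1 c=1 a=1 b=0
t2.Δ2 d=1 clk=1 c=1 a=1 b=0
t2.Δ3 d=1 clk=1 c=0 a=0 b=0
t2.Δ4 d=1 clk=1 c=0 a=1 b=1
t3.Δ0 d=1 clk=1 c=0 a=1 b=1
t3.Δ1 d=1 clk=0 c=0 a=1 b=1
t4.Δ0 d=1 clk=0 c=0 a=1 b=1
t4.Δ1 d=1 clk=1 c=0 a=1 b=1
t4.Δ2 d=0 clk=1 c=0 a=1 b=1
t4.Δ3 d=0 clk=1 c=1 a=0 b=1
t4.Δ4 d=0 clk=1 c=1 a=1 b=0
t5.Δ0 d=0 clk=1 c=1 a=1 b=0
t5.Δ1 d=0 clk=0 c=1 a=1 b=0
t6.Δ0 d=0 clk=0 c=1 a=1 b=0
t6.Δ1 d=0 clk=1 c=1 a=1 b=0
t6.Δ2 d=1 clk=1 c=1 a=1 b=0
t6.Δ3 d=1 clk=1 c=0 a=0 b=0
t6.Δ4 d=1 clk=1 c=0 a=1 b=1
t7.Δ0 d=1 clk=1 c=0 a=1 b=1
t7.Δ1 d=1 clk=0 c=0 a=1 b=1
t8.Δ0 d=1 clk=0 c=0 a=1 b=1
t8.Δ1 d=1 clk=1 c=0 a=1 b=1
t8.Δ2 d=0 clk=1 c=0 a=1 b=1
t8.Δ3 d=0 clk=1 c=1 a=0 b=1
t8.Δ4 d=0 clk=1 c=1 a=1 b=0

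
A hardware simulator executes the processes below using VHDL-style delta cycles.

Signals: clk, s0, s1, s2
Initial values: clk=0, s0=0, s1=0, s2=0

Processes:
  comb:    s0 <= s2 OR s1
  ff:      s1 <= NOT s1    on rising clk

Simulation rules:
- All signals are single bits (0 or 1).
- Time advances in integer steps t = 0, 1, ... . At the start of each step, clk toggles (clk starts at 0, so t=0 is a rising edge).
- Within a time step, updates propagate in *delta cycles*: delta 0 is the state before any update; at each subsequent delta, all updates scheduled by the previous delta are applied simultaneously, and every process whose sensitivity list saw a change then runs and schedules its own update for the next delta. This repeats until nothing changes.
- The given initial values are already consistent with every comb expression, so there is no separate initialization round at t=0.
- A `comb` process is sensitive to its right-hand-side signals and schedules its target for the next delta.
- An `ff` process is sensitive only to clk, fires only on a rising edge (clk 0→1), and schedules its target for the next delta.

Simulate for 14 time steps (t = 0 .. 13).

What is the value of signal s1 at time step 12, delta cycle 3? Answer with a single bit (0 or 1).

[bits: s2,clk,s0,s1]
t=0: Δ0=0000 Δ1=0100 Δ2=0101 Δ3=0111 | 3Δ
t=1: Δ0=0111 Δ1=0011 | 1Δ
t=2: Δ0=0011 Δ1=0111 Δ2=0110 Δ3=0100 | 3Δ
t=3: Δ0=0100 Δ1=0000 | 1Δ
t=4: Δ0=0000 Δ1=0100 Δ2=0101 Δ3=0111 | 3Δ
t=5: Δ0=0111 Δ1=0011 | 1Δ
t=6: Δ0=0011 Δ1=0111 Δ2=0110 Δ3=0100 | 3Δ
t=7: Δ0=0100 Δ1=0000 | 1Δ
t=8: Δ0=0000 Δ1=0100 Δ2=0101 Δ3=0111 | 3Δ
t=9: Δ0=0111 Δ1=0011 | 1Δ
t=10: Δ0=0011 Δ1=0111 Δ2=0110 Δ3=0100 | 3Δ
t=11: Δ0=0100 Δ1=0000 | 1Δ
t=12: Δ0=0000 Δ1=0100 Δ2=0101 Δ3=0111 | 3Δ
t=13: Δ0=0111 Δ1=0011 | 1Δ

1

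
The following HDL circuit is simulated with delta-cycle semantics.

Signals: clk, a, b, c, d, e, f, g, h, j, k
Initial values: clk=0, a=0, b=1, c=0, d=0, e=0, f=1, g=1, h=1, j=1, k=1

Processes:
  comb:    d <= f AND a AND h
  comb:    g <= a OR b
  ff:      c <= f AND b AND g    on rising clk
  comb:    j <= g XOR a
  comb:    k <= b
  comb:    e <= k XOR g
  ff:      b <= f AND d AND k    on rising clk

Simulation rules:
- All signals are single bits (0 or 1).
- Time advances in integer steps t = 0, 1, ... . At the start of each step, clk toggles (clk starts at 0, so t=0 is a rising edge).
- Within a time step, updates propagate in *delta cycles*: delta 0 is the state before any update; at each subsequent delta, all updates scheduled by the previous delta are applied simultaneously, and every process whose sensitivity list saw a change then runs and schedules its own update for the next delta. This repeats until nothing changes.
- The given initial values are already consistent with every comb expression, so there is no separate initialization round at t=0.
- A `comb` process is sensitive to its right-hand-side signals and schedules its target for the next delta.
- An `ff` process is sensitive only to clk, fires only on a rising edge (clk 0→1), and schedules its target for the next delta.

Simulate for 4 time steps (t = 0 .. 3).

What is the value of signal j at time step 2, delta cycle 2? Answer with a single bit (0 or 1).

t=0 Δ0: d=0 g=1 h=1 a=0 e=0 f=1 k=1 b=1 c=0 clk=0 j=1
  Δ1: clk:0→1
  Δ2: b:1→0, c:0→1
  Δ3: g:1→0, k:1→0
  Δ4: j:1→0
  (4Δ to stable)
t=1 Δ0: d=0 g=0 h=1 a=0 e=0 f=1 k=0 b=0 c=1 clk=1 j=0
  Δ1: clk:1→0
  (1Δ to stable)
t=2 Δ0: d=0 g=0 h=1 a=0 e=0 f=1 k=0 b=0 c=1 clk=0 j=0
  Δ1: clk:0→1
  Δ2: c:1→0
  (2Δ to stable)
t=3 Δ0: d=0 g=0 h=1 a=0 e=0 f=1 k=0 b=0 c=0 clk=1 j=0
  Δ1: clk:1→0
  (1Δ to stable)

0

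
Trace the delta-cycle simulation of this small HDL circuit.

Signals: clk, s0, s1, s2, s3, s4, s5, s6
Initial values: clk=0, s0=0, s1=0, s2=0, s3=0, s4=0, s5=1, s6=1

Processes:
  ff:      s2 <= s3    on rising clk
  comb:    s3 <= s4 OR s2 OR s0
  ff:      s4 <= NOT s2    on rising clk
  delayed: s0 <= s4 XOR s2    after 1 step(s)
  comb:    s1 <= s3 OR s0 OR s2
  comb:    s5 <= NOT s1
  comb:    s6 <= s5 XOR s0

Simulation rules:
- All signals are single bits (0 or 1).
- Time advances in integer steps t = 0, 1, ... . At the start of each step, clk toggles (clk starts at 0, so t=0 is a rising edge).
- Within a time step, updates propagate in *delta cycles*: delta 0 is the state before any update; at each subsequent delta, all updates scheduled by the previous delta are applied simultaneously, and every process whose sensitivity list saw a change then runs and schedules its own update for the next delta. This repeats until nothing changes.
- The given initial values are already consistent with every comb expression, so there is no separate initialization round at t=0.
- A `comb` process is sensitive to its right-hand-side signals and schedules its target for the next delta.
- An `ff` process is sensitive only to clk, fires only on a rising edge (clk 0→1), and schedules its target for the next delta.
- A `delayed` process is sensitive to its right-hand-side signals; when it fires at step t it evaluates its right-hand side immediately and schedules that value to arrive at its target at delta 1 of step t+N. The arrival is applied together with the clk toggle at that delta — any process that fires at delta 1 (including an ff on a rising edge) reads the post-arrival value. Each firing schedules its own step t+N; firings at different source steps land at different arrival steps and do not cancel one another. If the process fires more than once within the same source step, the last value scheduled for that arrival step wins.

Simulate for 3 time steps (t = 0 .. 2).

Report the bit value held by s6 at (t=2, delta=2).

1

t=0 Δ0: s4=0 clk=0 s1=0 s5=1 s2=0 s6=1 s3=0 s0=0
  Δ1: clk:0→1
  Δ2: s4:0→1
  Δ3: s3:0→1
  Δ4: s1:0→1
  Δ5: s5:1→0
  Δ6: s6:1→0
  (6Δ to stable)
t=1 Δ0: s4=1 clk=1 s1=1 s5=0 s2=0 s6=0 s3=1 s0=0
  Δ1: clk:1→0, s0:0→1
  Δ2: s6:0→1
  (2Δ to stable)
t=2 Δ0: s4=1 clk=0 s1=1 s5=0 s2=0 s6=1 s3=1 s0=1
  Δ1: clk:0→1
  Δ2: s2:0→1
  (2Δ to stable)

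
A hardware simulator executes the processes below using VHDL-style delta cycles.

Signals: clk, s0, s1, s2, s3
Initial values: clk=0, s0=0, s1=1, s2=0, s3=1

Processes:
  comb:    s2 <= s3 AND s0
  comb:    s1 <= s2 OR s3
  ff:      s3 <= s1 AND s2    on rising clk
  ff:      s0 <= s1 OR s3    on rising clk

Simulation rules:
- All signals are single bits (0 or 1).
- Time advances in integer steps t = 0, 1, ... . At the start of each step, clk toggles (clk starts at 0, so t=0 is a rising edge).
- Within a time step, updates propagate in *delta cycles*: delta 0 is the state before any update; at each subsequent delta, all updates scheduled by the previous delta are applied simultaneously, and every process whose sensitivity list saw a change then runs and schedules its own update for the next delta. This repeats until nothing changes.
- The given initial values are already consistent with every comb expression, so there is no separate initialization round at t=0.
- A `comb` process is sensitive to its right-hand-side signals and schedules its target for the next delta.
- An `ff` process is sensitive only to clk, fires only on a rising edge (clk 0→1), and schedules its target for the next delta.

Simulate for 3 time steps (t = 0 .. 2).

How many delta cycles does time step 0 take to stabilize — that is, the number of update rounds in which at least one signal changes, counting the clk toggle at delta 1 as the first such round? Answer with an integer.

[bits: clk,s1,s3,s2,s0]
t=0: Δ0=01100 Δ1=11100 Δ2=11001 Δ3=10001 | 3Δ
t=1: Δ0=10001 Δ1=00001 | 1Δ
t=2: Δ0=00001 Δ1=10001 Δ2=10000 | 2Δ

3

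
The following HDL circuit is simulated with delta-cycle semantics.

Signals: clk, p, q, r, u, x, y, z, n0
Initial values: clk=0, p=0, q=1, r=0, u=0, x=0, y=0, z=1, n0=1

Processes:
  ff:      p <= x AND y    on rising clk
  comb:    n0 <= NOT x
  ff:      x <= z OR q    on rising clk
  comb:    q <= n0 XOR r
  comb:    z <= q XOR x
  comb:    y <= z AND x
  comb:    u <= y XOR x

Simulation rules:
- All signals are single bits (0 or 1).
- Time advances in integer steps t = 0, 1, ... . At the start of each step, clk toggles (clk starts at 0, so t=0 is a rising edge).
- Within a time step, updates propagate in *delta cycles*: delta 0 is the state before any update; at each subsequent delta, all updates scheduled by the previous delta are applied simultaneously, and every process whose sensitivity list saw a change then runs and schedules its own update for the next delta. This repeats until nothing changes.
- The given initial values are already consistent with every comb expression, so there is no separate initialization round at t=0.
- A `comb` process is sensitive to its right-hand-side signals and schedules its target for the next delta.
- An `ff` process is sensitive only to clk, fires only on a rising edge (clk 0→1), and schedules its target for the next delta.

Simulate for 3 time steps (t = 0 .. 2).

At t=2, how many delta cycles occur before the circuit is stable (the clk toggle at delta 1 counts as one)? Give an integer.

[bits: y,u,q,z,r,clk,p,n0,x]
t=0: Δ0=001100010 Δ1=001101010 Δ2=001101011 Δ3=111001001 Δ4=000001001 Δ5=010101001 Δ6=110101001 Δ7=100101001 | 7Δ
t=1: Δ0=100101001 Δ1=100100001 | 1Δ
t=2: Δ0=100100001 Δ1=100101001 Δ2=100101101 | 2Δ

2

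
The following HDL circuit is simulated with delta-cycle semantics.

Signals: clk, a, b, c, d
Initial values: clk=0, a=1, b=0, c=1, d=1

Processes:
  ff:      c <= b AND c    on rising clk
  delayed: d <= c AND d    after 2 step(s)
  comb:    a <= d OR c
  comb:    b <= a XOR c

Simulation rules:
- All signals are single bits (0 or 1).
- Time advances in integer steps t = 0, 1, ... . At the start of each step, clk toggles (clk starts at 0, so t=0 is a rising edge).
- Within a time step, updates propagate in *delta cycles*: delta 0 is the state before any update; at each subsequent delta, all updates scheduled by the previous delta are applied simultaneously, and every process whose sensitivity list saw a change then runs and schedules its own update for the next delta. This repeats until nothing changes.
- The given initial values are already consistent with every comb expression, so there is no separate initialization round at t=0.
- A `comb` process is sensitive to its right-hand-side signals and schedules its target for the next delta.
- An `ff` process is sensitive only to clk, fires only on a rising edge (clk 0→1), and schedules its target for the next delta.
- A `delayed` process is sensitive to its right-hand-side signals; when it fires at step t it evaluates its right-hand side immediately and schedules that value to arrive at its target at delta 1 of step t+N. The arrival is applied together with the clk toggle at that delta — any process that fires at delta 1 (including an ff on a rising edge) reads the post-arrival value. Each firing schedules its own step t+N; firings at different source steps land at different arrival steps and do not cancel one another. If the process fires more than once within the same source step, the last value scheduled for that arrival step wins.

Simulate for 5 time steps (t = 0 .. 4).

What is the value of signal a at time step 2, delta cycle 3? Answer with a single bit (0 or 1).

[bits: d,b,a,c,clk]
t=0: Δ0=10110 Δ1=10111 Δ2=10101 Δ3=11101 | 3Δ
t=1: Δ0=11101 Δ1=11100 | 1Δ
t=2: Δ0=11100 Δ1=01101 Δ2=01001 Δ3=00001 | 3Δ
t=3: Δ0=00001 Δ1=00000 | 1Δ
t=4: Δ0=00000 Δ1=00001 | 1Δ

0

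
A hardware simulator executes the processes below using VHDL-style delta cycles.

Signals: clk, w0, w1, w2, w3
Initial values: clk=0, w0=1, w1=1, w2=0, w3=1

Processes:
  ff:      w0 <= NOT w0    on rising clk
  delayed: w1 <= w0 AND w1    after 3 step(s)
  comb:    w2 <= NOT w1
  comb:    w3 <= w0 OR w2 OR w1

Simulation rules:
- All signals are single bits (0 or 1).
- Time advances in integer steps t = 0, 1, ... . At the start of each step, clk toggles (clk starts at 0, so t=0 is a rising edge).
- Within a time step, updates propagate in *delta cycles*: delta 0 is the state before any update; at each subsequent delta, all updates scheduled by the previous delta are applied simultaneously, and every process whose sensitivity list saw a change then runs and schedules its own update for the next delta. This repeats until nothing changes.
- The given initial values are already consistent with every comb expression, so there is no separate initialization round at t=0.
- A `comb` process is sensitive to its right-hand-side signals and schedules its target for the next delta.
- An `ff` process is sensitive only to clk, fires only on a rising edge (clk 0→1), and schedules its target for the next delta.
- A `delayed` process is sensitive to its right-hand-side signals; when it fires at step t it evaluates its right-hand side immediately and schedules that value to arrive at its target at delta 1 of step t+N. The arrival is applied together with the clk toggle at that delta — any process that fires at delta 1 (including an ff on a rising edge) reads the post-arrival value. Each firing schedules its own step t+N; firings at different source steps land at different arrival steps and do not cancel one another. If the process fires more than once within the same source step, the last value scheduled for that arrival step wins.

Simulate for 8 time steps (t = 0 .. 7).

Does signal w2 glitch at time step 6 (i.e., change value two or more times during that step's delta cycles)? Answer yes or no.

[bits: w2,w1,clk,w0,w3]
t=0: Δ0=01011 Δ1=01111 Δ2=01101 | 2Δ
t=1: Δ0=01101 Δ1=01001 | 1Δ
t=2: Δ0=01001 Δ1=01101 Δ2=01111 | 2Δ
t=3: Δ0=01111 Δ1=00011 Δ2=10011 | 2Δ
t=4: Δ0=10011 Δ1=10111 Δ2=10101 | 2Δ
t=5: Δ0=10101 Δ1=11001 Δ2=01001 | 2Δ
t=6: Δ0=01001 Δ1=00101 Δ2=10110 Δ3=10111 | 3Δ
t=7: Δ0=10111 Δ1=10011 | 1Δ

no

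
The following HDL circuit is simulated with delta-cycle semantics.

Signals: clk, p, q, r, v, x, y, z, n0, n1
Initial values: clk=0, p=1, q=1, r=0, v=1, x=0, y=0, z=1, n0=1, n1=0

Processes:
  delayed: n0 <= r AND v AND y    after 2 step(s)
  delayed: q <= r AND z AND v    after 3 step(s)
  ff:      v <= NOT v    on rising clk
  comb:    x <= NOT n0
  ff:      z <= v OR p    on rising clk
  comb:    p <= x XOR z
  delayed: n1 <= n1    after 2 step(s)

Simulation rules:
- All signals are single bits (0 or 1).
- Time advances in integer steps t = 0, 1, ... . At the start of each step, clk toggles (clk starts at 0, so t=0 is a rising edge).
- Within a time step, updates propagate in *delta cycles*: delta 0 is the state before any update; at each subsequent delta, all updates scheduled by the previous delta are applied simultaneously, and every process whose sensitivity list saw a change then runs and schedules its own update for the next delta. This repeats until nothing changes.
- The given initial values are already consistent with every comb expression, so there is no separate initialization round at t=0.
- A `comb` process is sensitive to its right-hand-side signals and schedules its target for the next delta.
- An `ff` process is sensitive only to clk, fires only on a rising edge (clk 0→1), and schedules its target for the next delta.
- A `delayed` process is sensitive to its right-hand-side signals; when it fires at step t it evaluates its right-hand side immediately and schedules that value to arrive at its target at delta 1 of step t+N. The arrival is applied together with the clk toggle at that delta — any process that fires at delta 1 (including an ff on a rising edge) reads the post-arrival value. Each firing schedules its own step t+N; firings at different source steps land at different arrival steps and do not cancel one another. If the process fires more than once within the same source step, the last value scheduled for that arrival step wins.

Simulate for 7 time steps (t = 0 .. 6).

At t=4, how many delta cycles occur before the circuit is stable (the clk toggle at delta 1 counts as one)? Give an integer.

[bits: y,x,r,p,q,clk,n1,z,n0,v]
t=0: Δ0=0001100111 Δ1=0001110111 Δ2=0001110110 | 2Δ
t=1: Δ0=0001110110 Δ1=0001100110 | 1Δ
t=2: Δ0=0001100110 Δ1=0001110100 Δ2=0101110101 Δ3=0100110101 | 3Δ
t=3: Δ0=0100110101 Δ1=0100000101 | 1Δ
t=4: Δ0=0100000101 Δ1=0100010101 Δ2=0100010100 | 2Δ
t=5: Δ0=0100010100 Δ1=0100000100 | 1Δ
t=6: Δ0=0100000100 Δ1=0100010100 Δ2=0100010001 Δ3=0101010001 | 3Δ

2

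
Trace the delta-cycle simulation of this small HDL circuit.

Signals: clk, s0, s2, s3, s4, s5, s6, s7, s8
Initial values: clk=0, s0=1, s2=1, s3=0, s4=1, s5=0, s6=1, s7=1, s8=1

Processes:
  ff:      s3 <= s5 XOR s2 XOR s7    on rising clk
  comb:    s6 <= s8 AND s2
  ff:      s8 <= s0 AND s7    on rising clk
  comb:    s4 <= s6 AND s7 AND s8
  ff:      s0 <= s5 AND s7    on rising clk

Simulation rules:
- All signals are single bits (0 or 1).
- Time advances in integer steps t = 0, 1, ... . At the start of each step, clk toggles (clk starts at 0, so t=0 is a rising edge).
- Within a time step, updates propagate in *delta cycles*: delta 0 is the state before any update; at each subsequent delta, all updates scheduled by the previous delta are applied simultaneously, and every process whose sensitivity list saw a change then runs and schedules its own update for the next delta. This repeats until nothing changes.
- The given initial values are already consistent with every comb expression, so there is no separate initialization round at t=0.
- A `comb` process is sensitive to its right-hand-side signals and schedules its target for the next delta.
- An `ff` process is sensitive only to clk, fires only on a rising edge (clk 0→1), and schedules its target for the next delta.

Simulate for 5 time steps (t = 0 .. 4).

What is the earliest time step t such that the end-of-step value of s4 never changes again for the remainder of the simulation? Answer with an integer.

t0.Δ0 s3=0 s4=1 s8=1 s7=1 s6=1 s0=1 s2=1 s5=0 clk=0
t0.Δ1 s3=0 s4=1 s8=1 s7=1 s6=1 s0=1 s2=1 s5=0 clk=1
t0.Δ2 s3=0 s4=1 s8=1 s7=1 s6=1 s0=0 s2=1 s5=0 clk=1
t1.Δ0 s3=0 s4=1 s8=1 s7=1 s6=1 s0=0 s2=1 s5=0 clk=1
t1.Δ1 s3=0 s4=1 s8=1 s7=1 s6=1 s0=0 s2=1 s5=0 clk=0
t2.Δ0 s3=0 s4=1 s8=1 s7=1 s6=1 s0=0 s2=1 s5=0 clk=0
t2.Δ1 s3=0 s4=1 s8=1 s7=1 s6=1 s0=0 s2=1 s5=0 clk=1
t2.Δ2 s3=0 s4=1 s8=0 s7=1 s6=1 s0=0 s2=1 s5=0 clk=1
t2.Δ3 s3=0 s4=0 s8=0 s7=1 s6=0 s0=0 s2=1 s5=0 clk=1
t3.Δ0 s3=0 s4=0 s8=0 s7=1 s6=0 s0=0 s2=1 s5=0 clk=1
t3.Δ1 s3=0 s4=0 s8=0 s7=1 s6=0 s0=0 s2=1 s5=0 clk=0
t4.Δ0 s3=0 s4=0 s8=0 s7=1 s6=0 s0=0 s2=1 s5=0 clk=0
t4.Δ1 s3=0 s4=0 s8=0 s7=1 s6=0 s0=0 s2=1 s5=0 clk=1

2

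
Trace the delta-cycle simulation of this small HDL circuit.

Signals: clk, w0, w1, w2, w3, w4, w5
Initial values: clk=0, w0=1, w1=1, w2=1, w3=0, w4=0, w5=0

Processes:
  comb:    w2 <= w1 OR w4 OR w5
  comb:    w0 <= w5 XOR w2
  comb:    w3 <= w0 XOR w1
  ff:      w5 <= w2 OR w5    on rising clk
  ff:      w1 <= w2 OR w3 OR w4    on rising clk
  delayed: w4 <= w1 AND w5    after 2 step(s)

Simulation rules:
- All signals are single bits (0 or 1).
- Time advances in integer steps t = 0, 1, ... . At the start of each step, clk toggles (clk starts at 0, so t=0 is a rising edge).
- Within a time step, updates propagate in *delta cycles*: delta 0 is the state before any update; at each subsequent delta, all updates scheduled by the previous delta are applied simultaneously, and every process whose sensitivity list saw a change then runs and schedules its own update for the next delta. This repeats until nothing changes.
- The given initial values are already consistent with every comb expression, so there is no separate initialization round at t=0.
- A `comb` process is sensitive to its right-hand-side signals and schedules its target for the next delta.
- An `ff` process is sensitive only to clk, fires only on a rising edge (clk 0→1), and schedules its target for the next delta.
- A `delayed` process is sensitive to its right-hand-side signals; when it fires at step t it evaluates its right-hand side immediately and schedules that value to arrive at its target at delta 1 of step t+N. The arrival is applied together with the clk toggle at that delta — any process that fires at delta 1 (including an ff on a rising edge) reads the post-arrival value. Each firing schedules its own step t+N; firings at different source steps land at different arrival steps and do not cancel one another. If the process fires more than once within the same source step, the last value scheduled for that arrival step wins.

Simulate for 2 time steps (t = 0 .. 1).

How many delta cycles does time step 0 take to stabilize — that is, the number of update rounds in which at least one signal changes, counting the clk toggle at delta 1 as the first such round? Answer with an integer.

4

[bits: w3,w4,w1,clk,w2,w0,w5]
t=0: Δ0=0010110 Δ1=0011110 Δ2=0011111 Δ3=0011101 Δ4=1011101 | 4Δ
t=1: Δ0=1011101 Δ1=1010101 | 1Δ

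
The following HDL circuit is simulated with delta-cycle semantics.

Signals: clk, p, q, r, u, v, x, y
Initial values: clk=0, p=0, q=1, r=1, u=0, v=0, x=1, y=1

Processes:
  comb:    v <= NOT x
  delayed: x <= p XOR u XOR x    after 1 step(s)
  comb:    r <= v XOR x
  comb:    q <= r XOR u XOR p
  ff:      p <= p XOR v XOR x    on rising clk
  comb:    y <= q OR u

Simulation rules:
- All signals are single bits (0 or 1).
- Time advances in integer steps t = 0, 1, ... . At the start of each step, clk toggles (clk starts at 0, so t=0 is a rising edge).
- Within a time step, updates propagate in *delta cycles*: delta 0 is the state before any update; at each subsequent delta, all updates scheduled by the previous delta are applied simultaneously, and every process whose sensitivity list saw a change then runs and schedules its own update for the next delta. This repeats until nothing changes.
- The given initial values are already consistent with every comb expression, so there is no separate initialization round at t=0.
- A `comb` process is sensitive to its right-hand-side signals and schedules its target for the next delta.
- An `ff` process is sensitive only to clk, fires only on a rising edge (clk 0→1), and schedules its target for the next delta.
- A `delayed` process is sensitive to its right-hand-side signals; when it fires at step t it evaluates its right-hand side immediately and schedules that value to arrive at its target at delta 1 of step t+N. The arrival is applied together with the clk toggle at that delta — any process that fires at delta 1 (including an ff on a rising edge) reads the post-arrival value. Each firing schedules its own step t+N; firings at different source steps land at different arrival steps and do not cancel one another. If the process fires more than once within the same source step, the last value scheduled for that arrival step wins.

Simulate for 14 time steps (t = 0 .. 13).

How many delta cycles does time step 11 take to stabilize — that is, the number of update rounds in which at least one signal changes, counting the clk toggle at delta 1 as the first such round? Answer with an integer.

5

t0.Δ0 y=1 r=1 u=0 clk=0 q=1 v=0 x=1 p=0
t0.Δ1 y=1 r=1 u=0 clk=1 q=1 v=0 x=1 p=0
t0.Δ2 y=1 r=1 u=0 clk=1 q=1 v=0 x=1 p=1
t0.Δ3 y=1 r=1 u=0 clk=1 q=0 v=0 x=1 p=1
t0.Δ4 y=0 r=1 u=0 clk=1 q=0 v=0 x=1 p=1
t1.Δ0 y=0 r=1 u=0 clk=1 q=0 v=0 x=1 p=1
t1.Δ1 y=0 r=1 u=0 clk=0 q=0 v=0 x=0 p=1
t1.Δ2 y=0 r=0 u=0 clk=0 q=0 v=1 x=0 p=1
t1.Δ3 y=0 r=1 u=0 clk=0 q=1 v=1 x=0 p=1
t1.Δ4 y=1 r=1 u=0 clk=0 q=0 v=1 x=0 p=1
t1.Δ5 y=0 r=1 u=0 clk=0 q=0 v=1 x=0 p=1
t2.Δ0 y=0 r=1 u=0 clk=0 q=0 v=1 x=0 p=1
t2.Δ1 y=0 r=1 u=0 clk=1 q=0 v=1 x=1 p=1
t2.Δ2 y=0 r=0 u=0 clk=1 q=0 v=0 x=1 p=1
t2.Δ3 y=0 r=1 u=0 clk=1 q=1 v=0 x=1 p=1
t2.Δ4 y=1 r=1 u=0 clk=1 q=0 v=0 x=1 p=1
t2.Δ5 y=0 r=1 u=0 clk=1 q=0 v=0 x=1 p=1
t3.Δ0 y=0 r=1 u=0 clk=1 q=0 v=0 x=1 p=1
t3.Δ1 y=0 r=1 u=0 clk=0 q=0 v=0 x=0 p=1
t3.Δ2 y=0 r=0 u=0 clk=0 q=0 v=1 x=0 p=1
t3.Δ3 y=0 r=1 u=0 clk=0 q=1 v=1 x=0 p=1
t3.Δ4 y=1 r=1 u=0 clk=0 q=0 v=1 x=0 p=1
t3.Δ5 y=0 r=1 u=0 clk=0 q=0 v=1 x=0 p=1
t4.Δ0 y=0 r=1 u=0 clk=0 q=0 v=1 x=0 p=1
t4.Δ1 y=0 r=1 u=0 clk=1 q=0 v=1 x=1 p=1
t4.Δ2 y=0 r=0 u=0 clk=1 q=0 v=0 x=1 p=1
t4.Δ3 y=0 r=1 u=0 clk=1 q=1 v=0 x=1 p=1
t4.Δ4 y=1 r=1 u=0 clk=1 q=0 v=0 x=1 p=1
t4.Δ5 y=0 r=1 u=0 clk=1 q=0 v=0 x=1 p=1
t5.Δ0 y=0 r=1 u=0 clk=1 q=0 v=0 x=1 p=1
t5.Δ1 y=0 r=1 u=0 clk=0 q=0 v=0 x=0 p=1
t5.Δ2 y=0 r=0 u=0 clk=0 q=0 v=1 x=0 p=1
t5.Δ3 y=0 r=1 u=0 clk=0 q=1 v=1 x=0 p=1
t5.Δ4 y=1 r=1 u=0 clk=0 q=0 v=1 x=0 p=1
t5.Δ5 y=0 r=1 u=0 clk=0 q=0 v=1 x=0 p=1
t6.Δ0 y=0 r=1 u=0 clk=0 q=0 v=1 x=0 p=1
t6.Δ1 y=0 r=1 u=0 clk=1 q=0 v=1 x=1 p=1
t6.Δ2 y=0 r=0 u=0 clk=1 q=0 v=0 x=1 p=1
t6.Δ3 y=0 r=1 u=0 clk=1 q=1 v=0 x=1 p=1
t6.Δ4 y=1 r=1 u=0 clk=1 q=0 v=0 x=1 p=1
t6.Δ5 y=0 r=1 u=0 clk=1 q=0 v=0 x=1 p=1
t7.Δ0 y=0 r=1 u=0 clk=1 q=0 v=0 x=1 p=1
t7.Δ1 y=0 r=1 u=0 clk=0 q=0 v=0 x=0 p=1
t7.Δ2 y=0 r=0 u=0 clk=0 q=0 v=1 x=0 p=1
t7.Δ3 y=0 r=1 u=0 clk=0 q=1 v=1 x=0 p=1
t7.Δ4 y=1 r=1 u=0 clk=0 q=0 v=1 x=0 p=1
t7.Δ5 y=0 r=1 u=0 clk=0 q=0 v=1 x=0 p=1
t8.Δ0 y=0 r=1 u=0 clk=0 q=0 v=1 x=0 p=1
t8.Δ1 y=0 r=1 u=0 clk=1 q=0 v=1 x=1 p=1
t8.Δ2 y=0 r=0 u=0 clk=1 q=0 v=0 x=1 p=1
t8.Δ3 y=0 r=1 u=0 clk=1 q=1 v=0 x=1 p=1
t8.Δ4 y=1 r=1 u=0 clk=1 q=0 v=0 x=1 p=1
t8.Δ5 y=0 r=1 u=0 clk=1 q=0 v=0 x=1 p=1
t9.Δ0 y=0 r=1 u=0 clk=1 q=0 v=0 x=1 p=1
t9.Δ1 y=0 r=1 u=0 clk=0 q=0 v=0 x=0 p=1
t9.Δ2 y=0 r=0 u=0 clk=0 q=0 v=1 x=0 p=1
t9.Δ3 y=0 r=1 u=0 clk=0 q=1 v=1 x=0 p=1
t9.Δ4 y=1 r=1 u=0 clk=0 q=0 v=1 x=0 p=1
t9.Δ5 y=0 r=1 u=0 clk=0 q=0 v=1 x=0 p=1
t10.Δ0 y=0 r=1 u=0 clk=0 q=0 v=1 x=0 p=1
t10.Δ1 y=0 r=1 u=0 clk=1 q=0 v=1 x=1 p=1
t10.Δ2 y=0 r=0 u=0 clk=1 q=0 v=0 x=1 p=1
t10.Δ3 y=0 r=1 u=0 clk=1 q=1 v=0 x=1 p=1
t10.Δ4 y=1 r=1 u=0 clk=1 q=0 v=0 x=1 p=1
t10.Δ5 y=0 r=1 u=0 clk=1 q=0 v=0 x=1 p=1
t11.Δ0 y=0 r=1 u=0 clk=1 q=0 v=0 x=1 p=1
t11.Δ1 y=0 r=1 u=0 clk=0 q=0 v=0 x=0 p=1
t11.Δ2 y=0 r=0 u=0 clk=0 q=0 v=1 x=0 p=1
t11.Δ3 y=0 r=1 u=0 clk=0 q=1 v=1 x=0 p=1
t11.Δ4 y=1 r=1 u=0 clk=0 q=0 v=1 x=0 p=1
t11.Δ5 y=0 r=1 u=0 clk=0 q=0 v=1 x=0 p=1
t12.Δ0 y=0 r=1 u=0 clk=0 q=0 v=1 x=0 p=1
t12.Δ1 y=0 r=1 u=0 clk=1 q=0 v=1 x=1 p=1
t12.Δ2 y=0 r=0 u=0 clk=1 q=0 v=0 x=1 p=1
t12.Δ3 y=0 r=1 u=0 clk=1 q=1 v=0 x=1 p=1
t12.Δ4 y=1 r=1 u=0 clk=1 q=0 v=0 x=1 p=1
t12.Δ5 y=0 r=1 u=0 clk=1 q=0 v=0 x=1 p=1
t13.Δ0 y=0 r=1 u=0 clk=1 q=0 v=0 x=1 p=1
t13.Δ1 y=0 r=1 u=0 clk=0 q=0 v=0 x=0 p=1
t13.Δ2 y=0 r=0 u=0 clk=0 q=0 v=1 x=0 p=1
t13.Δ3 y=0 r=1 u=0 clk=0 q=1 v=1 x=0 p=1
t13.Δ4 y=1 r=1 u=0 clk=0 q=0 v=1 x=0 p=1
t13.Δ5 y=0 r=1 u=0 clk=0 q=0 v=1 x=0 p=1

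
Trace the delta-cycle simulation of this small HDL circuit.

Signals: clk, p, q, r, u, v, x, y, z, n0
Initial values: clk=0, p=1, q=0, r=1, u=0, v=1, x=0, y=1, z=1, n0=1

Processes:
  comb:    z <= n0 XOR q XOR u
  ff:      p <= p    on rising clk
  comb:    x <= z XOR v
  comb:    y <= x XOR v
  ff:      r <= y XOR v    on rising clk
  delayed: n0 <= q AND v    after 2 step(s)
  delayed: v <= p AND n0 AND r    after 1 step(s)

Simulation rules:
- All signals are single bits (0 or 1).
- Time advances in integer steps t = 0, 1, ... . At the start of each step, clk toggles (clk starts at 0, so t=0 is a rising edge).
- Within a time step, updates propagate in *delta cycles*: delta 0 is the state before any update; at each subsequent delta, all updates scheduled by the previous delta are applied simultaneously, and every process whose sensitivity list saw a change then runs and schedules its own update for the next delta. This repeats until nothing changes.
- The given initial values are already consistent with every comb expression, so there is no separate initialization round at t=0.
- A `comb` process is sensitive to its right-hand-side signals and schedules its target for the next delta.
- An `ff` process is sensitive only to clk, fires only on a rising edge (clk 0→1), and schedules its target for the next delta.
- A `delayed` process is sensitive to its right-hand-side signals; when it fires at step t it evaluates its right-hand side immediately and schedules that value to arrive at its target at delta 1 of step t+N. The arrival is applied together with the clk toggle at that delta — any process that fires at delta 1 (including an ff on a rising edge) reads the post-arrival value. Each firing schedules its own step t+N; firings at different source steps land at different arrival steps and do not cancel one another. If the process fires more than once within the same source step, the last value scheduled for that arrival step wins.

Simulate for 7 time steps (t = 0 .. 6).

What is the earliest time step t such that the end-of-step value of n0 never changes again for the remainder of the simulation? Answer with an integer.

t0.Δ0 v=1 r=1 y=1 n0=1 p=1 x=0 u=0 clk=0 z=1 q=0
t0.Δ1 v=1 r=1 y=1 n0=1 p=1 x=0 u=0 clk=1 z=1 q=0
t0.Δ2 v=1 r=0 y=1 n0=1 p=1 x=0 u=0 clk=1 z=1 q=0
t1.Δ0 v=1 r=0 y=1 n0=1 p=1 x=0 u=0 clk=1 z=1 q=0
t1.Δ1 v=0 r=0 y=1 n0=1 p=1 x=0 u=0 clk=0 z=1 q=0
t1.Δ2 v=0 r=0 y=0 n0=1 p=1 x=1 u=0 clk=0 z=1 q=0
t1.Δ3 v=0 r=0 y=1 n0=1 p=1 x=1 u=0 clk=0 z=1 q=0
t2.Δ0 v=0 r=0 y=1 n0=1 p=1 x=1 u=0 clk=0 z=1 q=0
t2.Δ1 v=0 r=0 y=1 n0=1 p=1 x=1 u=0 clk=1 z=1 q=0
t2.Δ2 v=0 r=1 y=1 n0=1 p=1 x=1 u=0 clk=1 z=1 q=0
t3.Δ0 v=0 r=1 y=1 n0=1 p=1 x=1 u=0 clk=1 z=1 q=0
t3.Δ1 v=1 r=1 y=1 n0=0 p=1 x=1 u=0 clk=0 z=1 q=0
t3.Δ2 v=1 r=1 y=0 n0=0 p=1 x=0 u=0 clk=0 z=0 q=0
t3.Δ3 v=1 r=1 y=1 n0=0 p=1 x=1 u=0 clk=0 z=0 q=0
t3.Δ4 v=1 r=1 y=0 n0=0 p=1 x=1 u=0 clk=0 z=0 q=0
t4.Δ0 v=1 r=1 y=0 n0=0 p=1 x=1 u=0 clk=0 z=0 q=0
t4.Δ1 v=0 r=1 y=0 n0=0 p=1 x=1 u=0 clk=1 z=0 q=0
t4.Δ2 v=0 r=0 y=1 n0=0 p=1 x=0 u=0 clk=1 z=0 q=0
t4.Δ3 v=0 r=0 y=0 n0=0 p=1 x=0 u=0 clk=1 z=0 q=0
t5.Δ0 v=0 r=0 y=0 n0=0 p=1 x=0 u=0 clk=1 z=0 q=0
t5.Δ1 v=0 r=0 y=0 n0=0 p=1 x=0 u=0 clk=0 z=0 q=0
t6.Δ0 v=0 r=0 y=0 n0=0 p=1 x=0 u=0 clk=0 z=0 q=0
t6.Δ1 v=0 r=0 y=0 n0=0 p=1 x=0 u=0 clk=1 z=0 q=0

3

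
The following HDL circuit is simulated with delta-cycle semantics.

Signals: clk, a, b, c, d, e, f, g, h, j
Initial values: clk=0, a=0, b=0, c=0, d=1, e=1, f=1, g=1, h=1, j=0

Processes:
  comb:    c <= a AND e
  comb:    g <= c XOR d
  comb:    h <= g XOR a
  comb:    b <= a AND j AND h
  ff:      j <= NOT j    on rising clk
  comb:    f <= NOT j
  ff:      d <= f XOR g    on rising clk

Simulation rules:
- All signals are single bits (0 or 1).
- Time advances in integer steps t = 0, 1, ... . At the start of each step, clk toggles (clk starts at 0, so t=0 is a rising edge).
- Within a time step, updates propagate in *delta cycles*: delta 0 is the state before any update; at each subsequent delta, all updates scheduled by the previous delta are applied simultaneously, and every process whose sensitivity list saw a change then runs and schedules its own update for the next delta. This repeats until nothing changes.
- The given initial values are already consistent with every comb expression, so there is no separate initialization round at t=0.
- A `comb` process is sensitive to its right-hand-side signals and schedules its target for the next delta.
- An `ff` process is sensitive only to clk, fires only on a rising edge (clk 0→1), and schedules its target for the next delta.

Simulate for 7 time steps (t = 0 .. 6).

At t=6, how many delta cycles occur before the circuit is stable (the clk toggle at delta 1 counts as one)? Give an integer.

[bits: a,clk,e,f,b,d,g,c,j,h]
t=0: Δ0=0011011001 Δ1=0111011001 Δ2=0111001011 Δ3=0110000011 Δ4=0110000010 | 4Δ
t=1: Δ0=0110000010 Δ1=0010000010 | 1Δ
t=2: Δ0=0010000010 Δ1=0110000010 Δ2=0110000000 Δ3=0111000000 | 3Δ
t=3: Δ0=0111000000 Δ1=0011000000 | 1Δ
t=4: Δ0=0011000000 Δ1=0111000000 Δ2=0111010010 Δ3=0110011010 Δ4=0110011011 | 4Δ
t=5: Δ0=0110011011 Δ1=0010011011 | 1Δ
t=6: Δ0=0010011011 Δ1=0110011011 Δ2=0110011001 Δ3=0111011001 | 3Δ

3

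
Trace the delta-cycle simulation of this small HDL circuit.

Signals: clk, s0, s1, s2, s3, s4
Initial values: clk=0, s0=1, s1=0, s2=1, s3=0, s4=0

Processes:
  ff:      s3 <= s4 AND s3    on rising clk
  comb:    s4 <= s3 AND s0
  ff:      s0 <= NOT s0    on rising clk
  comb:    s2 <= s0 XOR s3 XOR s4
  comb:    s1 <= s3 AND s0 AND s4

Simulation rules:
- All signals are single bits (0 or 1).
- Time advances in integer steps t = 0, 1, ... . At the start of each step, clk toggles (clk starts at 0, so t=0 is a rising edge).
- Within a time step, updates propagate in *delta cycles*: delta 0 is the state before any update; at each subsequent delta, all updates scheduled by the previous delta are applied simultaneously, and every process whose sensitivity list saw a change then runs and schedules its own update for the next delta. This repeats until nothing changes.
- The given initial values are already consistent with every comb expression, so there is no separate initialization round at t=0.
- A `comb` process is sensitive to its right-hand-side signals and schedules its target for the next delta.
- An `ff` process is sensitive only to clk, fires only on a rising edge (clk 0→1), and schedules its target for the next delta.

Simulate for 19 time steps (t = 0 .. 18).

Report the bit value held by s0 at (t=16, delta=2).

0

t0.Δ0 s2=1 s3=0 s4=0 clk=0 s1=0 s0=1
t0.Δ1 s2=1 s3=0 s4=0 clk=1 s1=0 s0=1
t0.Δ2 s2=1 s3=0 s4=0 clk=1 s1=0 s0=0
t0.Δ3 s2=0 s3=0 s4=0 clk=1 s1=0 s0=0
t1.Δ0 s2=0 s3=0 s4=0 clk=1 s1=0 s0=0
t1.Δ1 s2=0 s3=0 s4=0 clk=0 s1=0 s0=0
t2.Δ0 s2=0 s3=0 s4=0 clk=0 s1=0 s0=0
t2.Δ1 s2=0 s3=0 s4=0 clk=1 s1=0 s0=0
t2.Δ2 s2=0 s3=0 s4=0 clk=1 s1=0 s0=1
t2.Δ3 s2=1 s3=0 s4=0 clk=1 s1=0 s0=1
t3.Δ0 s2=1 s3=0 s4=0 clk=1 s1=0 s0=1
t3.Δ1 s2=1 s3=0 s4=0 clk=0 s1=0 s0=1
t4.Δ0 s2=1 s3=0 s4=0 clk=0 s1=0 s0=1
t4.Δ1 s2=1 s3=0 s4=0 clk=1 s1=0 s0=1
t4.Δ2 s2=1 s3=0 s4=0 clk=1 s1=0 s0=0
t4.Δ3 s2=0 s3=0 s4=0 clk=1 s1=0 s0=0
t5.Δ0 s2=0 s3=0 s4=0 clk=1 s1=0 s0=0
t5.Δ1 s2=0 s3=0 s4=0 clk=0 s1=0 s0=0
t6.Δ0 s2=0 s3=0 s4=0 clk=0 s1=0 s0=0
t6.Δ1 s2=0 s3=0 s4=0 clk=1 s1=0 s0=0
t6.Δ2 s2=0 s3=0 s4=0 clk=1 s1=0 s0=1
t6.Δ3 s2=1 s3=0 s4=0 clk=1 s1=0 s0=1
t7.Δ0 s2=1 s3=0 s4=0 clk=1 s1=0 s0=1
t7.Δ1 s2=1 s3=0 s4=0 clk=0 s1=0 s0=1
t8.Δ0 s2=1 s3=0 s4=0 clk=0 s1=0 s0=1
t8.Δ1 s2=1 s3=0 s4=0 clk=1 s1=0 s0=1
t8.Δ2 s2=1 s3=0 s4=0 clk=1 s1=0 s0=0
t8.Δ3 s2=0 s3=0 s4=0 clk=1 s1=0 s0=0
t9.Δ0 s2=0 s3=0 s4=0 clk=1 s1=0 s0=0
t9.Δ1 s2=0 s3=0 s4=0 clk=0 s1=0 s0=0
t10.Δ0 s2=0 s3=0 s4=0 clk=0 s1=0 s0=0
t10.Δ1 s2=0 s3=0 s4=0 clk=1 s1=0 s0=0
t10.Δ2 s2=0 s3=0 s4=0 clk=1 s1=0 s0=1
t10.Δ3 s2=1 s3=0 s4=0 clk=1 s1=0 s0=1
t11.Δ0 s2=1 s3=0 s4=0 clk=1 s1=0 s0=1
t11.Δ1 s2=1 s3=0 s4=0 clk=0 s1=0 s0=1
t12.Δ0 s2=1 s3=0 s4=0 clk=0 s1=0 s0=1
t12.Δ1 s2=1 s3=0 s4=0 clk=1 s1=0 s0=1
t12.Δ2 s2=1 s3=0 s4=0 clk=1 s1=0 s0=0
t12.Δ3 s2=0 s3=0 s4=0 clk=1 s1=0 s0=0
t13.Δ0 s2=0 s3=0 s4=0 clk=1 s1=0 s0=0
t13.Δ1 s2=0 s3=0 s4=0 clk=0 s1=0 s0=0
t14.Δ0 s2=0 s3=0 s4=0 clk=0 s1=0 s0=0
t14.Δ1 s2=0 s3=0 s4=0 clk=1 s1=0 s0=0
t14.Δ2 s2=0 s3=0 s4=0 clk=1 s1=0 s0=1
t14.Δ3 s2=1 s3=0 s4=0 clk=1 s1=0 s0=1
t15.Δ0 s2=1 s3=0 s4=0 clk=1 s1=0 s0=1
t15.Δ1 s2=1 s3=0 s4=0 clk=0 s1=0 s0=1
t16.Δ0 s2=1 s3=0 s4=0 clk=0 s1=0 s0=1
t16.Δ1 s2=1 s3=0 s4=0 clk=1 s1=0 s0=1
t16.Δ2 s2=1 s3=0 s4=0 clk=1 s1=0 s0=0
t16.Δ3 s2=0 s3=0 s4=0 clk=1 s1=0 s0=0
t17.Δ0 s2=0 s3=0 s4=0 clk=1 s1=0 s0=0
t17.Δ1 s2=0 s3=0 s4=0 clk=0 s1=0 s0=0
t18.Δ0 s2=0 s3=0 s4=0 clk=0 s1=0 s0=0
t18.Δ1 s2=0 s3=0 s4=0 clk=1 s1=0 s0=0
t18.Δ2 s2=0 s3=0 s4=0 clk=1 s1=0 s0=1
t18.Δ3 s2=1 s3=0 s4=0 clk=1 s1=0 s0=1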